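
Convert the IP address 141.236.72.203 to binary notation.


141 = 10001101
236 = 11101100
72 = 01001000
203 = 11001011
Binary: 10001101.11101100.01001000.11001011


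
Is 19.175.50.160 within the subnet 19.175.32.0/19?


Subnet network: 19.175.32.0
Test IP AND mask: 19.175.32.0
Yes, 19.175.50.160 is in 19.175.32.0/19


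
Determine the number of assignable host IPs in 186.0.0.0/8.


Host bits = 32 - 8 = 24
Total addresses = 2^24 = 16777216
Usable = total - 2 (network and broadcast)
Usable hosts: 16777214


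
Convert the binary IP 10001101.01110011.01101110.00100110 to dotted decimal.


10001101 = 141
01110011 = 115
01101110 = 110
00100110 = 38
IP: 141.115.110.38


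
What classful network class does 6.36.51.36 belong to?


First octet: 6
Binary: 00000110
0xxxxxxx -> Class A (1-126)
Class A, default mask 255.0.0.0 (/8)


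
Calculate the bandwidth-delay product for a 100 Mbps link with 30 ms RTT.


BDP = bandwidth * RTT
= 100 Mbps * 30 ms
= 100 * 1e6 * 30 / 1000 bits
= 3000000 bits
= 375000 bytes
= 366.2109 KB
BDP = 3000000 bits (375000 bytes)


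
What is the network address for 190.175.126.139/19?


IP:   10111110.10101111.01111110.10001011
Mask: 11111111.11111111.11100000.00000000
AND operation:
Net:  10111110.10101111.01100000.00000000
Network: 190.175.96.0/19


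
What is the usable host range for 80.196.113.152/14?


Network: 80.196.0.0
Broadcast: 80.199.255.255
First usable = network + 1
Last usable = broadcast - 1
Range: 80.196.0.1 to 80.199.255.254


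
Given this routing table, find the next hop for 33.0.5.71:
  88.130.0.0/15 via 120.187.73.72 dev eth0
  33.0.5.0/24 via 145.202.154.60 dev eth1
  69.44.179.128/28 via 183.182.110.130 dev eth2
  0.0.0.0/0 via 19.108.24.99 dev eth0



Longest prefix match for 33.0.5.71:
  /15 88.130.0.0: no
  /24 33.0.5.0: MATCH
  /28 69.44.179.128: no
  /0 0.0.0.0: MATCH
Selected: next-hop 145.202.154.60 via eth1 (matched /24)


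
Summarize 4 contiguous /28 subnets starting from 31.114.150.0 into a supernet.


Original prefix: /28
Number of subnets: 4 = 2^2
New prefix = 28 - 2 = 26
Supernet: 31.114.150.0/26


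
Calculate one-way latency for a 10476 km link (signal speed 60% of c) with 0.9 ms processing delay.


Speed = 0.6 * 3e5 km/s = 180000 km/s
Propagation delay = 10476 / 180000 = 0.0582 s = 58.2 ms
Processing delay = 0.9 ms
Total one-way latency = 59.1 ms


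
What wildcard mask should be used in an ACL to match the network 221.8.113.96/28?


Subnet mask: 255.255.255.240
Wildcard = 255.255.255.255 - subnet mask
255 - 255 = 0
255 - 255 = 0
255 - 255 = 0
255 - 240 = 15
Wildcard: 0.0.0.15


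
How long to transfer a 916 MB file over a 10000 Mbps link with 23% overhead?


Effective throughput = 10000 * (1 - 23/100) = 7700 Mbps
File size in Mb = 916 * 8 = 7328 Mb
Time = 7328 / 7700
Time = 0.9517 seconds


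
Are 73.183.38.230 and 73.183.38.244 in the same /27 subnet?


Mask: 255.255.255.224
73.183.38.230 AND mask = 73.183.38.224
73.183.38.244 AND mask = 73.183.38.224
Yes, same subnet (73.183.38.224)


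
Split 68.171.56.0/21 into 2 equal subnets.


New prefix = 21 + 1 = 22
Each subnet has 1024 addresses
  68.171.56.0/22
  68.171.60.0/22
Subnets: 68.171.56.0/22, 68.171.60.0/22


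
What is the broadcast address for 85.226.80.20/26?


Network: 85.226.80.0/26
Host bits = 6
Set all host bits to 1:
Broadcast: 85.226.80.63


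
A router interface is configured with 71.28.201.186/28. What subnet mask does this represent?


/28 means 28 network bits, 4 host bits
Binary: 11111111111111111111111111110000
Mask: 255.255.255.240


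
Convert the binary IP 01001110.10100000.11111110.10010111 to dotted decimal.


01001110 = 78
10100000 = 160
11111110 = 254
10010111 = 151
IP: 78.160.254.151


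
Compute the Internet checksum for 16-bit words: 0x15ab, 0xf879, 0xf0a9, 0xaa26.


Sum all words (with carry folding):
+ 0x15ab = 0x15ab
+ 0xf879 = 0x0e25
+ 0xf0a9 = 0xfece
+ 0xaa26 = 0xa8f5
One's complement: ~0xa8f5
Checksum = 0x570a


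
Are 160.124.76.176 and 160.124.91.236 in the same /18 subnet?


Mask: 255.255.192.0
160.124.76.176 AND mask = 160.124.64.0
160.124.91.236 AND mask = 160.124.64.0
Yes, same subnet (160.124.64.0)


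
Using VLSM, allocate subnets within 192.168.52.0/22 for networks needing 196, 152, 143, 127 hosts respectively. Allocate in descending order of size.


196 hosts -> /24 (254 usable): 192.168.52.0/24
152 hosts -> /24 (254 usable): 192.168.53.0/24
143 hosts -> /24 (254 usable): 192.168.54.0/24
127 hosts -> /24 (254 usable): 192.168.55.0/24
Allocation: 192.168.52.0/24 (196 hosts, 254 usable); 192.168.53.0/24 (152 hosts, 254 usable); 192.168.54.0/24 (143 hosts, 254 usable); 192.168.55.0/24 (127 hosts, 254 usable)


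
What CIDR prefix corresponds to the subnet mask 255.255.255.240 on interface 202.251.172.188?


Binary: 11111111.11111111.11111111.11110000
Count leading 1s
Prefix: /28


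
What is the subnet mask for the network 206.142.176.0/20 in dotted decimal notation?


/20 means 20 network bits, 12 host bits
Binary: 11111111111111111111000000000000
Mask: 255.255.240.0


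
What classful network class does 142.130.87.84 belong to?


First octet: 142
Binary: 10001110
10xxxxxx -> Class B (128-191)
Class B, default mask 255.255.0.0 (/16)


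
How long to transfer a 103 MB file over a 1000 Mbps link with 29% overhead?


Effective throughput = 1000 * (1 - 29/100) = 710 Mbps
File size in Mb = 103 * 8 = 824 Mb
Time = 824 / 710
Time = 1.1606 seconds


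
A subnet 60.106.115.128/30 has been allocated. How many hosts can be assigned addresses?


Host bits = 32 - 30 = 2
Total addresses = 2^2 = 4
Usable = total - 2 (network and broadcast)
Usable hosts: 2


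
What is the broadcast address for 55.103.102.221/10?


Network: 55.64.0.0/10
Host bits = 22
Set all host bits to 1:
Broadcast: 55.127.255.255


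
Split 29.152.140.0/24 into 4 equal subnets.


New prefix = 24 + 2 = 26
Each subnet has 64 addresses
  29.152.140.0/26
  29.152.140.64/26
  29.152.140.128/26
  29.152.140.192/26
Subnets: 29.152.140.0/26, 29.152.140.64/26, 29.152.140.128/26, 29.152.140.192/26


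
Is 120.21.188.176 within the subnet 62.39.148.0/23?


Subnet network: 62.39.148.0
Test IP AND mask: 120.21.188.0
No, 120.21.188.176 is not in 62.39.148.0/23


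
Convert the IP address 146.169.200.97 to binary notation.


146 = 10010010
169 = 10101001
200 = 11001000
97 = 01100001
Binary: 10010010.10101001.11001000.01100001


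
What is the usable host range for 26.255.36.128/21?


Network: 26.255.32.0
Broadcast: 26.255.39.255
First usable = network + 1
Last usable = broadcast - 1
Range: 26.255.32.1 to 26.255.39.254


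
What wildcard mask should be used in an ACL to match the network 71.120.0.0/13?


Subnet mask: 255.248.0.0
Wildcard = 255.255.255.255 - subnet mask
255 - 255 = 0
255 - 248 = 7
255 - 0 = 255
255 - 0 = 255
Wildcard: 0.7.255.255


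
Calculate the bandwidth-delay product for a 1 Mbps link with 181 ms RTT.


BDP = bandwidth * RTT
= 1 Mbps * 181 ms
= 1 * 1e6 * 181 / 1000 bits
= 181000 bits
= 22625 bytes
= 22.0947 KB
BDP = 181000 bits (22625 bytes)


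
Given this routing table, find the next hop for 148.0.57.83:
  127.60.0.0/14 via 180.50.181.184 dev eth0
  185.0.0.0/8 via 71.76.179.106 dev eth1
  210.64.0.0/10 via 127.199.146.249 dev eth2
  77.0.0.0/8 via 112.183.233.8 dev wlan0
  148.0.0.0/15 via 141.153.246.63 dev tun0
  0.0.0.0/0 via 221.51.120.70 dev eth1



Longest prefix match for 148.0.57.83:
  /14 127.60.0.0: no
  /8 185.0.0.0: no
  /10 210.64.0.0: no
  /8 77.0.0.0: no
  /15 148.0.0.0: MATCH
  /0 0.0.0.0: MATCH
Selected: next-hop 141.153.246.63 via tun0 (matched /15)


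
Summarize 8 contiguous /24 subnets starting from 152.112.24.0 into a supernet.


Original prefix: /24
Number of subnets: 8 = 2^3
New prefix = 24 - 3 = 21
Supernet: 152.112.24.0/21


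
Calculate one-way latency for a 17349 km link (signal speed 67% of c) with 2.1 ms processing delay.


Speed = 0.67 * 3e5 km/s = 201000 km/s
Propagation delay = 17349 / 201000 = 0.0863 s = 86.3134 ms
Processing delay = 2.1 ms
Total one-way latency = 88.4134 ms


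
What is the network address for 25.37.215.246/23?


IP:   00011001.00100101.11010111.11110110
Mask: 11111111.11111111.11111110.00000000
AND operation:
Net:  00011001.00100101.11010110.00000000
Network: 25.37.214.0/23


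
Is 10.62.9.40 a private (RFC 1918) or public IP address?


RFC 1918 private ranges:
  10.0.0.0/8 (10.0.0.0 - 10.255.255.255)
  172.16.0.0/12 (172.16.0.0 - 172.31.255.255)
  192.168.0.0/16 (192.168.0.0 - 192.168.255.255)
Private (in 10.0.0.0/8)


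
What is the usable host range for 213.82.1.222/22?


Network: 213.82.0.0
Broadcast: 213.82.3.255
First usable = network + 1
Last usable = broadcast - 1
Range: 213.82.0.1 to 213.82.3.254


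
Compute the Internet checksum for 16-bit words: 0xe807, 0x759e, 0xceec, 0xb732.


Sum all words (with carry folding):
+ 0xe807 = 0xe807
+ 0x759e = 0x5da6
+ 0xceec = 0x2c93
+ 0xb732 = 0xe3c5
One's complement: ~0xe3c5
Checksum = 0x1c3a


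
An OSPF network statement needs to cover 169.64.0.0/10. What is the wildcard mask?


Subnet mask: 255.192.0.0
Wildcard = 255.255.255.255 - subnet mask
255 - 255 = 0
255 - 192 = 63
255 - 0 = 255
255 - 0 = 255
Wildcard: 0.63.255.255


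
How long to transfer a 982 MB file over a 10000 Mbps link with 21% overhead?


Effective throughput = 10000 * (1 - 21/100) = 7900 Mbps
File size in Mb = 982 * 8 = 7856 Mb
Time = 7856 / 7900
Time = 0.9944 seconds


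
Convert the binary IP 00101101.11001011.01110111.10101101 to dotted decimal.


00101101 = 45
11001011 = 203
01110111 = 119
10101101 = 173
IP: 45.203.119.173


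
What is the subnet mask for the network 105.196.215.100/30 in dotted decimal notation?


/30 means 30 network bits, 2 host bits
Binary: 11111111111111111111111111111100
Mask: 255.255.255.252


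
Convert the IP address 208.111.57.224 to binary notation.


208 = 11010000
111 = 01101111
57 = 00111001
224 = 11100000
Binary: 11010000.01101111.00111001.11100000


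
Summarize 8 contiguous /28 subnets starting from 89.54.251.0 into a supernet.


Original prefix: /28
Number of subnets: 8 = 2^3
New prefix = 28 - 3 = 25
Supernet: 89.54.251.0/25


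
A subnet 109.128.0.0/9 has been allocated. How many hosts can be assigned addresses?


Host bits = 32 - 9 = 23
Total addresses = 2^23 = 8388608
Usable = total - 2 (network and broadcast)
Usable hosts: 8388606


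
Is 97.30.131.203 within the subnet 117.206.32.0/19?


Subnet network: 117.206.32.0
Test IP AND mask: 97.30.128.0
No, 97.30.131.203 is not in 117.206.32.0/19


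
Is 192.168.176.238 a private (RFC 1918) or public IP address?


RFC 1918 private ranges:
  10.0.0.0/8 (10.0.0.0 - 10.255.255.255)
  172.16.0.0/12 (172.16.0.0 - 172.31.255.255)
  192.168.0.0/16 (192.168.0.0 - 192.168.255.255)
Private (in 192.168.0.0/16)


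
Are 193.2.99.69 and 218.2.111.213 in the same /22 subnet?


Mask: 255.255.252.0
193.2.99.69 AND mask = 193.2.96.0
218.2.111.213 AND mask = 218.2.108.0
No, different subnets (193.2.96.0 vs 218.2.108.0)


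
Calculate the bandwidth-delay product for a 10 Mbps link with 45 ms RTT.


BDP = bandwidth * RTT
= 10 Mbps * 45 ms
= 10 * 1e6 * 45 / 1000 bits
= 450000 bits
= 56250 bytes
= 54.9316 KB
BDP = 450000 bits (56250 bytes)


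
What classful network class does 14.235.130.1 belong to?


First octet: 14
Binary: 00001110
0xxxxxxx -> Class A (1-126)
Class A, default mask 255.0.0.0 (/8)


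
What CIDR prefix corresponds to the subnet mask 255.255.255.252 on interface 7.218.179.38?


Binary: 11111111.11111111.11111111.11111100
Count leading 1s
Prefix: /30


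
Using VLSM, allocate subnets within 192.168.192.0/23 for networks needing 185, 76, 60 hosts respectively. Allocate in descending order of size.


185 hosts -> /24 (254 usable): 192.168.192.0/24
76 hosts -> /25 (126 usable): 192.168.193.0/25
60 hosts -> /26 (62 usable): 192.168.193.128/26
Allocation: 192.168.192.0/24 (185 hosts, 254 usable); 192.168.193.0/25 (76 hosts, 126 usable); 192.168.193.128/26 (60 hosts, 62 usable)


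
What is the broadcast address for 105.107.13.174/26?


Network: 105.107.13.128/26
Host bits = 6
Set all host bits to 1:
Broadcast: 105.107.13.191


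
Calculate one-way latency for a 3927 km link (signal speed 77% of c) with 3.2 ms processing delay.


Speed = 0.77 * 3e5 km/s = 231000 km/s
Propagation delay = 3927 / 231000 = 0.017 s = 17 ms
Processing delay = 3.2 ms
Total one-way latency = 20.2 ms


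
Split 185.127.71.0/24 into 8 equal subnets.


New prefix = 24 + 3 = 27
Each subnet has 32 addresses
  185.127.71.0/27
  185.127.71.32/27
  185.127.71.64/27
  185.127.71.96/27
  185.127.71.128/27
  185.127.71.160/27
  185.127.71.192/27
  185.127.71.224/27
Subnets: 185.127.71.0/27, 185.127.71.32/27, 185.127.71.64/27, 185.127.71.96/27, 185.127.71.128/27, 185.127.71.160/27, 185.127.71.192/27, 185.127.71.224/27


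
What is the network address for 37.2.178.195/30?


IP:   00100101.00000010.10110010.11000011
Mask: 11111111.11111111.11111111.11111100
AND operation:
Net:  00100101.00000010.10110010.11000000
Network: 37.2.178.192/30


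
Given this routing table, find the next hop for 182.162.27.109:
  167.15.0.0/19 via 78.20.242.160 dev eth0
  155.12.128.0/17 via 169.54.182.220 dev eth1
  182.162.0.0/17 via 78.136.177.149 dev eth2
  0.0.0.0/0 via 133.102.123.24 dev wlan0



Longest prefix match for 182.162.27.109:
  /19 167.15.0.0: no
  /17 155.12.128.0: no
  /17 182.162.0.0: MATCH
  /0 0.0.0.0: MATCH
Selected: next-hop 78.136.177.149 via eth2 (matched /17)


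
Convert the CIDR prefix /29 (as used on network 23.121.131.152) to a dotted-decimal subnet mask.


/29 means 29 network bits, 3 host bits
Binary: 11111111111111111111111111111000
Mask: 255.255.255.248


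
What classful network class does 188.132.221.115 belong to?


First octet: 188
Binary: 10111100
10xxxxxx -> Class B (128-191)
Class B, default mask 255.255.0.0 (/16)


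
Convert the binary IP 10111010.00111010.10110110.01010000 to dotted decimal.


10111010 = 186
00111010 = 58
10110110 = 182
01010000 = 80
IP: 186.58.182.80


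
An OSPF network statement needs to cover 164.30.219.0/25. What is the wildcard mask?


Subnet mask: 255.255.255.128
Wildcard = 255.255.255.255 - subnet mask
255 - 255 = 0
255 - 255 = 0
255 - 255 = 0
255 - 128 = 127
Wildcard: 0.0.0.127


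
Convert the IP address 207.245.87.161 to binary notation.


207 = 11001111
245 = 11110101
87 = 01010111
161 = 10100001
Binary: 11001111.11110101.01010111.10100001


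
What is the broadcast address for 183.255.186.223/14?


Network: 183.252.0.0/14
Host bits = 18
Set all host bits to 1:
Broadcast: 183.255.255.255


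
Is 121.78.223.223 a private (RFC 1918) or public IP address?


RFC 1918 private ranges:
  10.0.0.0/8 (10.0.0.0 - 10.255.255.255)
  172.16.0.0/12 (172.16.0.0 - 172.31.255.255)
  192.168.0.0/16 (192.168.0.0 - 192.168.255.255)
Public (not in any RFC 1918 range)


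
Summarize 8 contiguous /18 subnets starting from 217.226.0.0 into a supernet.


Original prefix: /18
Number of subnets: 8 = 2^3
New prefix = 18 - 3 = 15
Supernet: 217.226.0.0/15


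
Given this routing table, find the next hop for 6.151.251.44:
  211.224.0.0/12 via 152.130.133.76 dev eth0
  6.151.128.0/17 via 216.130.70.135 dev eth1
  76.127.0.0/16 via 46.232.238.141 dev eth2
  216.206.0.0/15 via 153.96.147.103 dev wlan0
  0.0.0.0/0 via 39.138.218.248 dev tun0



Longest prefix match for 6.151.251.44:
  /12 211.224.0.0: no
  /17 6.151.128.0: MATCH
  /16 76.127.0.0: no
  /15 216.206.0.0: no
  /0 0.0.0.0: MATCH
Selected: next-hop 216.130.70.135 via eth1 (matched /17)


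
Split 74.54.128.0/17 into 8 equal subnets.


New prefix = 17 + 3 = 20
Each subnet has 4096 addresses
  74.54.128.0/20
  74.54.144.0/20
  74.54.160.0/20
  74.54.176.0/20
  74.54.192.0/20
  74.54.208.0/20
  74.54.224.0/20
  74.54.240.0/20
Subnets: 74.54.128.0/20, 74.54.144.0/20, 74.54.160.0/20, 74.54.176.0/20, 74.54.192.0/20, 74.54.208.0/20, 74.54.224.0/20, 74.54.240.0/20


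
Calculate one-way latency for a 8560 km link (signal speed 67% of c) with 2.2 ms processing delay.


Speed = 0.67 * 3e5 km/s = 201000 km/s
Propagation delay = 8560 / 201000 = 0.0426 s = 42.5871 ms
Processing delay = 2.2 ms
Total one-way latency = 44.7871 ms


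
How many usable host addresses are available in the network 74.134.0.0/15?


Host bits = 32 - 15 = 17
Total addresses = 2^17 = 131072
Usable = total - 2 (network and broadcast)
Usable hosts: 131070


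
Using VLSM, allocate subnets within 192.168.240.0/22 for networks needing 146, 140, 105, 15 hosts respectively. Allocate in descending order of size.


146 hosts -> /24 (254 usable): 192.168.240.0/24
140 hosts -> /24 (254 usable): 192.168.241.0/24
105 hosts -> /25 (126 usable): 192.168.242.0/25
15 hosts -> /27 (30 usable): 192.168.242.128/27
Allocation: 192.168.240.0/24 (146 hosts, 254 usable); 192.168.241.0/24 (140 hosts, 254 usable); 192.168.242.0/25 (105 hosts, 126 usable); 192.168.242.128/27 (15 hosts, 30 usable)


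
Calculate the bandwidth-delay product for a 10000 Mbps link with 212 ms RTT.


BDP = bandwidth * RTT
= 10000 Mbps * 212 ms
= 10000 * 1e6 * 212 / 1000 bits
= 2120000000 bits
= 265000000 bytes
= 258789.0625 KB
BDP = 2120000000 bits (265000000 bytes)


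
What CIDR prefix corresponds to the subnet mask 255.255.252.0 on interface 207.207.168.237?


Binary: 11111111.11111111.11111100.00000000
Count leading 1s
Prefix: /22


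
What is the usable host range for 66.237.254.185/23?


Network: 66.237.254.0
Broadcast: 66.237.255.255
First usable = network + 1
Last usable = broadcast - 1
Range: 66.237.254.1 to 66.237.255.254


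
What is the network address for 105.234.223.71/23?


IP:   01101001.11101010.11011111.01000111
Mask: 11111111.11111111.11111110.00000000
AND operation:
Net:  01101001.11101010.11011110.00000000
Network: 105.234.222.0/23


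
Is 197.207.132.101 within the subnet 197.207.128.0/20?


Subnet network: 197.207.128.0
Test IP AND mask: 197.207.128.0
Yes, 197.207.132.101 is in 197.207.128.0/20


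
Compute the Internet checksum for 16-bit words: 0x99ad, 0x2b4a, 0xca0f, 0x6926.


Sum all words (with carry folding):
+ 0x99ad = 0x99ad
+ 0x2b4a = 0xc4f7
+ 0xca0f = 0x8f07
+ 0x6926 = 0xf82d
One's complement: ~0xf82d
Checksum = 0x07d2


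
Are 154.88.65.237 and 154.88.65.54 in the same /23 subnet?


Mask: 255.255.254.0
154.88.65.237 AND mask = 154.88.64.0
154.88.65.54 AND mask = 154.88.64.0
Yes, same subnet (154.88.64.0)


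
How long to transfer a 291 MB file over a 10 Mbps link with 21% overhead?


Effective throughput = 10 * (1 - 21/100) = 7.9 Mbps
File size in Mb = 291 * 8 = 2328 Mb
Time = 2328 / 7.9
Time = 294.6835 seconds


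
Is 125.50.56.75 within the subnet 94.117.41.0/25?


Subnet network: 94.117.41.0
Test IP AND mask: 125.50.56.0
No, 125.50.56.75 is not in 94.117.41.0/25


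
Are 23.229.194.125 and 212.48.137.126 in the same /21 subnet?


Mask: 255.255.248.0
23.229.194.125 AND mask = 23.229.192.0
212.48.137.126 AND mask = 212.48.136.0
No, different subnets (23.229.192.0 vs 212.48.136.0)


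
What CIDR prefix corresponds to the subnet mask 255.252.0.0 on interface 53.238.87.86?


Binary: 11111111.11111100.00000000.00000000
Count leading 1s
Prefix: /14


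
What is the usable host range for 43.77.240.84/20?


Network: 43.77.240.0
Broadcast: 43.77.255.255
First usable = network + 1
Last usable = broadcast - 1
Range: 43.77.240.1 to 43.77.255.254


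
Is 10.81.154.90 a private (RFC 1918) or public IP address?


RFC 1918 private ranges:
  10.0.0.0/8 (10.0.0.0 - 10.255.255.255)
  172.16.0.0/12 (172.16.0.0 - 172.31.255.255)
  192.168.0.0/16 (192.168.0.0 - 192.168.255.255)
Private (in 10.0.0.0/8)


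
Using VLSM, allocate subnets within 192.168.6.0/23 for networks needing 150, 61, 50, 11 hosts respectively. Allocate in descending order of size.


150 hosts -> /24 (254 usable): 192.168.6.0/24
61 hosts -> /26 (62 usable): 192.168.7.0/26
50 hosts -> /26 (62 usable): 192.168.7.64/26
11 hosts -> /28 (14 usable): 192.168.7.128/28
Allocation: 192.168.6.0/24 (150 hosts, 254 usable); 192.168.7.0/26 (61 hosts, 62 usable); 192.168.7.64/26 (50 hosts, 62 usable); 192.168.7.128/28 (11 hosts, 14 usable)


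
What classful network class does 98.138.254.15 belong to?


First octet: 98
Binary: 01100010
0xxxxxxx -> Class A (1-126)
Class A, default mask 255.0.0.0 (/8)


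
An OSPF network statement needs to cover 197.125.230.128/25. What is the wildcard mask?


Subnet mask: 255.255.255.128
Wildcard = 255.255.255.255 - subnet mask
255 - 255 = 0
255 - 255 = 0
255 - 255 = 0
255 - 128 = 127
Wildcard: 0.0.0.127


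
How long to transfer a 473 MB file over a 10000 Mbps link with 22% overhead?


Effective throughput = 10000 * (1 - 22/100) = 7800 Mbps
File size in Mb = 473 * 8 = 3784 Mb
Time = 3784 / 7800
Time = 0.4851 seconds


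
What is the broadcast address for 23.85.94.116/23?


Network: 23.85.94.0/23
Host bits = 9
Set all host bits to 1:
Broadcast: 23.85.95.255


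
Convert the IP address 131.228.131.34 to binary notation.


131 = 10000011
228 = 11100100
131 = 10000011
34 = 00100010
Binary: 10000011.11100100.10000011.00100010


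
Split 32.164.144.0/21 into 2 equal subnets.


New prefix = 21 + 1 = 22
Each subnet has 1024 addresses
  32.164.144.0/22
  32.164.148.0/22
Subnets: 32.164.144.0/22, 32.164.148.0/22


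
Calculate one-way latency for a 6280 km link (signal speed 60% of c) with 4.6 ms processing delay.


Speed = 0.6 * 3e5 km/s = 180000 km/s
Propagation delay = 6280 / 180000 = 0.0349 s = 34.8889 ms
Processing delay = 4.6 ms
Total one-way latency = 39.4889 ms


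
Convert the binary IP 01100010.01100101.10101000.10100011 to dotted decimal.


01100010 = 98
01100101 = 101
10101000 = 168
10100011 = 163
IP: 98.101.168.163


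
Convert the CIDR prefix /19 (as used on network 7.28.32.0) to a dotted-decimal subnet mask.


/19 means 19 network bits, 13 host bits
Binary: 11111111111111111110000000000000
Mask: 255.255.224.0


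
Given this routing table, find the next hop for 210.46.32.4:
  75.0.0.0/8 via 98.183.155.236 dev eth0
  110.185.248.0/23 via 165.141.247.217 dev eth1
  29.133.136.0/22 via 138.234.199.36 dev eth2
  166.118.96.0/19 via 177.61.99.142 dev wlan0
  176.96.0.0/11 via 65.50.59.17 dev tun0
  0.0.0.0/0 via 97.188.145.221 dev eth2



Longest prefix match for 210.46.32.4:
  /8 75.0.0.0: no
  /23 110.185.248.0: no
  /22 29.133.136.0: no
  /19 166.118.96.0: no
  /11 176.96.0.0: no
  /0 0.0.0.0: MATCH
Selected: next-hop 97.188.145.221 via eth2 (matched /0)


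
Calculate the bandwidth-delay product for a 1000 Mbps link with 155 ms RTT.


BDP = bandwidth * RTT
= 1000 Mbps * 155 ms
= 1000 * 1e6 * 155 / 1000 bits
= 155000000 bits
= 19375000 bytes
= 18920.8984 KB
BDP = 155000000 bits (19375000 bytes)


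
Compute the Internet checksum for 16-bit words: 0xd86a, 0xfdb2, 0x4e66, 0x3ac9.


Sum all words (with carry folding):
+ 0xd86a = 0xd86a
+ 0xfdb2 = 0xd61d
+ 0x4e66 = 0x2484
+ 0x3ac9 = 0x5f4d
One's complement: ~0x5f4d
Checksum = 0xa0b2


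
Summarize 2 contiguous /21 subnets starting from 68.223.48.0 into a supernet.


Original prefix: /21
Number of subnets: 2 = 2^1
New prefix = 21 - 1 = 20
Supernet: 68.223.48.0/20


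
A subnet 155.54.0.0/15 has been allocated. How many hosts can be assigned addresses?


Host bits = 32 - 15 = 17
Total addresses = 2^17 = 131072
Usable = total - 2 (network and broadcast)
Usable hosts: 131070


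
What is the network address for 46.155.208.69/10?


IP:   00101110.10011011.11010000.01000101
Mask: 11111111.11000000.00000000.00000000
AND operation:
Net:  00101110.10000000.00000000.00000000
Network: 46.128.0.0/10


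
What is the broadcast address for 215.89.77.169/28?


Network: 215.89.77.160/28
Host bits = 4
Set all host bits to 1:
Broadcast: 215.89.77.175


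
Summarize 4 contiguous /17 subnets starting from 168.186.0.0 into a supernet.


Original prefix: /17
Number of subnets: 4 = 2^2
New prefix = 17 - 2 = 15
Supernet: 168.186.0.0/15


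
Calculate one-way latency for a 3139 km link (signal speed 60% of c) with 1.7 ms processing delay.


Speed = 0.6 * 3e5 km/s = 180000 km/s
Propagation delay = 3139 / 180000 = 0.0174 s = 17.4389 ms
Processing delay = 1.7 ms
Total one-way latency = 19.1389 ms


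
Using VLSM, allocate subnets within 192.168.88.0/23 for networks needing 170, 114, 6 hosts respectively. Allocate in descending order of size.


170 hosts -> /24 (254 usable): 192.168.88.0/24
114 hosts -> /25 (126 usable): 192.168.89.0/25
6 hosts -> /29 (6 usable): 192.168.89.128/29
Allocation: 192.168.88.0/24 (170 hosts, 254 usable); 192.168.89.0/25 (114 hosts, 126 usable); 192.168.89.128/29 (6 hosts, 6 usable)


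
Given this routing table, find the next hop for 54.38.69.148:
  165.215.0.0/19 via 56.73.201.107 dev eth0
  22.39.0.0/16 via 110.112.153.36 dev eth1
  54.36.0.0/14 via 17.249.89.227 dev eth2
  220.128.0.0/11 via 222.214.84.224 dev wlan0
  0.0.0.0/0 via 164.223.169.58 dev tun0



Longest prefix match for 54.38.69.148:
  /19 165.215.0.0: no
  /16 22.39.0.0: no
  /14 54.36.0.0: MATCH
  /11 220.128.0.0: no
  /0 0.0.0.0: MATCH
Selected: next-hop 17.249.89.227 via eth2 (matched /14)


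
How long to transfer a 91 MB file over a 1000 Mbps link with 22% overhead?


Effective throughput = 1000 * (1 - 22/100) = 780 Mbps
File size in Mb = 91 * 8 = 728 Mb
Time = 728 / 780
Time = 0.9333 seconds


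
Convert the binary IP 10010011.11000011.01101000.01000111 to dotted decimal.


10010011 = 147
11000011 = 195
01101000 = 104
01000111 = 71
IP: 147.195.104.71


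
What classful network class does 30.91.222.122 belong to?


First octet: 30
Binary: 00011110
0xxxxxxx -> Class A (1-126)
Class A, default mask 255.0.0.0 (/8)


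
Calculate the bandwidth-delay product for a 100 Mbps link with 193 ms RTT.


BDP = bandwidth * RTT
= 100 Mbps * 193 ms
= 100 * 1e6 * 193 / 1000 bits
= 19300000 bits
= 2412500 bytes
= 2355.957 KB
BDP = 19300000 bits (2412500 bytes)


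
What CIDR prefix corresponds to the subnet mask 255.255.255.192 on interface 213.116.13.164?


Binary: 11111111.11111111.11111111.11000000
Count leading 1s
Prefix: /26


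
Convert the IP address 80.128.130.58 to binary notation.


80 = 01010000
128 = 10000000
130 = 10000010
58 = 00111010
Binary: 01010000.10000000.10000010.00111010


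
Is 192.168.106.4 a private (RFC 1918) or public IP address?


RFC 1918 private ranges:
  10.0.0.0/8 (10.0.0.0 - 10.255.255.255)
  172.16.0.0/12 (172.16.0.0 - 172.31.255.255)
  192.168.0.0/16 (192.168.0.0 - 192.168.255.255)
Private (in 192.168.0.0/16)


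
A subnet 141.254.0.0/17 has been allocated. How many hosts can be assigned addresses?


Host bits = 32 - 17 = 15
Total addresses = 2^15 = 32768
Usable = total - 2 (network and broadcast)
Usable hosts: 32766


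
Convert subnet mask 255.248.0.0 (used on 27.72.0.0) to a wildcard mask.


Subnet mask: 255.248.0.0
Wildcard = 255.255.255.255 - subnet mask
255 - 255 = 0
255 - 248 = 7
255 - 0 = 255
255 - 0 = 255
Wildcard: 0.7.255.255


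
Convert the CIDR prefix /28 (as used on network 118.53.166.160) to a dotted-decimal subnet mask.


/28 means 28 network bits, 4 host bits
Binary: 11111111111111111111111111110000
Mask: 255.255.255.240


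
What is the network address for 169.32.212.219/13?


IP:   10101001.00100000.11010100.11011011
Mask: 11111111.11111000.00000000.00000000
AND operation:
Net:  10101001.00100000.00000000.00000000
Network: 169.32.0.0/13


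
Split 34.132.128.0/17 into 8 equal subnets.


New prefix = 17 + 3 = 20
Each subnet has 4096 addresses
  34.132.128.0/20
  34.132.144.0/20
  34.132.160.0/20
  34.132.176.0/20
  34.132.192.0/20
  34.132.208.0/20
  34.132.224.0/20
  34.132.240.0/20
Subnets: 34.132.128.0/20, 34.132.144.0/20, 34.132.160.0/20, 34.132.176.0/20, 34.132.192.0/20, 34.132.208.0/20, 34.132.224.0/20, 34.132.240.0/20


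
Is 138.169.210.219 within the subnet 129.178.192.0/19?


Subnet network: 129.178.192.0
Test IP AND mask: 138.169.192.0
No, 138.169.210.219 is not in 129.178.192.0/19


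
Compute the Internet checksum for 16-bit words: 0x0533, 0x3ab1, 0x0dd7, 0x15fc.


Sum all words (with carry folding):
+ 0x0533 = 0x0533
+ 0x3ab1 = 0x3fe4
+ 0x0dd7 = 0x4dbb
+ 0x15fc = 0x63b7
One's complement: ~0x63b7
Checksum = 0x9c48


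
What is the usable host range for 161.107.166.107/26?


Network: 161.107.166.64
Broadcast: 161.107.166.127
First usable = network + 1
Last usable = broadcast - 1
Range: 161.107.166.65 to 161.107.166.126


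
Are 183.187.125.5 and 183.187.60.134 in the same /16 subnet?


Mask: 255.255.0.0
183.187.125.5 AND mask = 183.187.0.0
183.187.60.134 AND mask = 183.187.0.0
Yes, same subnet (183.187.0.0)


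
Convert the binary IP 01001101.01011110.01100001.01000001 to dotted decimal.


01001101 = 77
01011110 = 94
01100001 = 97
01000001 = 65
IP: 77.94.97.65


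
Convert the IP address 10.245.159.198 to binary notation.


10 = 00001010
245 = 11110101
159 = 10011111
198 = 11000110
Binary: 00001010.11110101.10011111.11000110


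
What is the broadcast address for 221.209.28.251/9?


Network: 221.128.0.0/9
Host bits = 23
Set all host bits to 1:
Broadcast: 221.255.255.255


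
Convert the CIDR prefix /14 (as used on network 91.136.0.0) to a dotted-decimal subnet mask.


/14 means 14 network bits, 18 host bits
Binary: 11111111111111000000000000000000
Mask: 255.252.0.0


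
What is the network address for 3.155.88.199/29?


IP:   00000011.10011011.01011000.11000111
Mask: 11111111.11111111.11111111.11111000
AND operation:
Net:  00000011.10011011.01011000.11000000
Network: 3.155.88.192/29


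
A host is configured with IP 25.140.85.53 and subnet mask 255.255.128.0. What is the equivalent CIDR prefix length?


Binary: 11111111.11111111.10000000.00000000
Count leading 1s
Prefix: /17


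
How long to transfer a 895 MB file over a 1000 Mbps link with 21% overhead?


Effective throughput = 1000 * (1 - 21/100) = 790 Mbps
File size in Mb = 895 * 8 = 7160 Mb
Time = 7160 / 790
Time = 9.0633 seconds


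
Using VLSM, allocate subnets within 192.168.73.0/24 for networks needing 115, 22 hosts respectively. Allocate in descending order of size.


115 hosts -> /25 (126 usable): 192.168.73.0/25
22 hosts -> /27 (30 usable): 192.168.73.128/27
Allocation: 192.168.73.0/25 (115 hosts, 126 usable); 192.168.73.128/27 (22 hosts, 30 usable)


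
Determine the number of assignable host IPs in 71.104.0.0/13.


Host bits = 32 - 13 = 19
Total addresses = 2^19 = 524288
Usable = total - 2 (network and broadcast)
Usable hosts: 524286


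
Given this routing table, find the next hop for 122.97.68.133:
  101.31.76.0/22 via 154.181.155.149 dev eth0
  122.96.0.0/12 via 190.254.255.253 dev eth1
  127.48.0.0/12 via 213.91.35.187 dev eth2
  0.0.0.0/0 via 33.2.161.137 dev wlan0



Longest prefix match for 122.97.68.133:
  /22 101.31.76.0: no
  /12 122.96.0.0: MATCH
  /12 127.48.0.0: no
  /0 0.0.0.0: MATCH
Selected: next-hop 190.254.255.253 via eth1 (matched /12)


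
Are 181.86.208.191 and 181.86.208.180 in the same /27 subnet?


Mask: 255.255.255.224
181.86.208.191 AND mask = 181.86.208.160
181.86.208.180 AND mask = 181.86.208.160
Yes, same subnet (181.86.208.160)


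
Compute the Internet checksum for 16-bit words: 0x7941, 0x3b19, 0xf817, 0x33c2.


Sum all words (with carry folding):
+ 0x7941 = 0x7941
+ 0x3b19 = 0xb45a
+ 0xf817 = 0xac72
+ 0x33c2 = 0xe034
One's complement: ~0xe034
Checksum = 0x1fcb


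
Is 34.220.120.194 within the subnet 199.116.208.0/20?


Subnet network: 199.116.208.0
Test IP AND mask: 34.220.112.0
No, 34.220.120.194 is not in 199.116.208.0/20


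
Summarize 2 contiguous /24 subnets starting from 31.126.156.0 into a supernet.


Original prefix: /24
Number of subnets: 2 = 2^1
New prefix = 24 - 1 = 23
Supernet: 31.126.156.0/23


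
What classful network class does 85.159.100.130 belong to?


First octet: 85
Binary: 01010101
0xxxxxxx -> Class A (1-126)
Class A, default mask 255.0.0.0 (/8)


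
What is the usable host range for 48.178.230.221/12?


Network: 48.176.0.0
Broadcast: 48.191.255.255
First usable = network + 1
Last usable = broadcast - 1
Range: 48.176.0.1 to 48.191.255.254


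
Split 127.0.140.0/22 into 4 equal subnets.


New prefix = 22 + 2 = 24
Each subnet has 256 addresses
  127.0.140.0/24
  127.0.141.0/24
  127.0.142.0/24
  127.0.143.0/24
Subnets: 127.0.140.0/24, 127.0.141.0/24, 127.0.142.0/24, 127.0.143.0/24


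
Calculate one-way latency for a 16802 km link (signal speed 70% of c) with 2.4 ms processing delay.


Speed = 0.7 * 3e5 km/s = 210000 km/s
Propagation delay = 16802 / 210000 = 0.08 s = 80.0095 ms
Processing delay = 2.4 ms
Total one-way latency = 82.4095 ms


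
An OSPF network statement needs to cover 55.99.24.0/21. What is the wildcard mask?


Subnet mask: 255.255.248.0
Wildcard = 255.255.255.255 - subnet mask
255 - 255 = 0
255 - 255 = 0
255 - 248 = 7
255 - 0 = 255
Wildcard: 0.0.7.255


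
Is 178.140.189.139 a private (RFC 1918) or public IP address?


RFC 1918 private ranges:
  10.0.0.0/8 (10.0.0.0 - 10.255.255.255)
  172.16.0.0/12 (172.16.0.0 - 172.31.255.255)
  192.168.0.0/16 (192.168.0.0 - 192.168.255.255)
Public (not in any RFC 1918 range)


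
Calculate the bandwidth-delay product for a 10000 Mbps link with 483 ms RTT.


BDP = bandwidth * RTT
= 10000 Mbps * 483 ms
= 10000 * 1e6 * 483 / 1000 bits
= 4830000000 bits
= 603750000 bytes
= 589599.6094 KB
BDP = 4830000000 bits (603750000 bytes)


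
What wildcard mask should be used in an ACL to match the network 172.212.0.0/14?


Subnet mask: 255.252.0.0
Wildcard = 255.255.255.255 - subnet mask
255 - 255 = 0
255 - 252 = 3
255 - 0 = 255
255 - 0 = 255
Wildcard: 0.3.255.255


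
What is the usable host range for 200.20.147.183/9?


Network: 200.0.0.0
Broadcast: 200.127.255.255
First usable = network + 1
Last usable = broadcast - 1
Range: 200.0.0.1 to 200.127.255.254


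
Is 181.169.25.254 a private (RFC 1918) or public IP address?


RFC 1918 private ranges:
  10.0.0.0/8 (10.0.0.0 - 10.255.255.255)
  172.16.0.0/12 (172.16.0.0 - 172.31.255.255)
  192.168.0.0/16 (192.168.0.0 - 192.168.255.255)
Public (not in any RFC 1918 range)


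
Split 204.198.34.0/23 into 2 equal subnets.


New prefix = 23 + 1 = 24
Each subnet has 256 addresses
  204.198.34.0/24
  204.198.35.0/24
Subnets: 204.198.34.0/24, 204.198.35.0/24


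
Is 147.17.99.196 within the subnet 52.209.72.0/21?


Subnet network: 52.209.72.0
Test IP AND mask: 147.17.96.0
No, 147.17.99.196 is not in 52.209.72.0/21


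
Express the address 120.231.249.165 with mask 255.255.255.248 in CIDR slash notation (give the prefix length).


Binary: 11111111.11111111.11111111.11111000
Count leading 1s
Prefix: /29


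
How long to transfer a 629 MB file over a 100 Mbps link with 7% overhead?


Effective throughput = 100 * (1 - 7/100) = 93 Mbps
File size in Mb = 629 * 8 = 5032 Mb
Time = 5032 / 93
Time = 54.1075 seconds


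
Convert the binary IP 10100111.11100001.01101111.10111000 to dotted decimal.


10100111 = 167
11100001 = 225
01101111 = 111
10111000 = 184
IP: 167.225.111.184


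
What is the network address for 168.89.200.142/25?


IP:   10101000.01011001.11001000.10001110
Mask: 11111111.11111111.11111111.10000000
AND operation:
Net:  10101000.01011001.11001000.10000000
Network: 168.89.200.128/25


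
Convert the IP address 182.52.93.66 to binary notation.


182 = 10110110
52 = 00110100
93 = 01011101
66 = 01000010
Binary: 10110110.00110100.01011101.01000010


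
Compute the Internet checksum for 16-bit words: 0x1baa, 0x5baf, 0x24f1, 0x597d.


Sum all words (with carry folding):
+ 0x1baa = 0x1baa
+ 0x5baf = 0x7759
+ 0x24f1 = 0x9c4a
+ 0x597d = 0xf5c7
One's complement: ~0xf5c7
Checksum = 0x0a38


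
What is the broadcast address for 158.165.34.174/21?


Network: 158.165.32.0/21
Host bits = 11
Set all host bits to 1:
Broadcast: 158.165.39.255


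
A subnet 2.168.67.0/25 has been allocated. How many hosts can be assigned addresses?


Host bits = 32 - 25 = 7
Total addresses = 2^7 = 128
Usable = total - 2 (network and broadcast)
Usable hosts: 126


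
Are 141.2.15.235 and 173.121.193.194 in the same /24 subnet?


Mask: 255.255.255.0
141.2.15.235 AND mask = 141.2.15.0
173.121.193.194 AND mask = 173.121.193.0
No, different subnets (141.2.15.0 vs 173.121.193.0)


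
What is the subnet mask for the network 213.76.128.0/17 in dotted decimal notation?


/17 means 17 network bits, 15 host bits
Binary: 11111111111111111000000000000000
Mask: 255.255.128.0


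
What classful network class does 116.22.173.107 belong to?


First octet: 116
Binary: 01110100
0xxxxxxx -> Class A (1-126)
Class A, default mask 255.0.0.0 (/8)


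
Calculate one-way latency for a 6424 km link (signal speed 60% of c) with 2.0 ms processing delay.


Speed = 0.6 * 3e5 km/s = 180000 km/s
Propagation delay = 6424 / 180000 = 0.0357 s = 35.6889 ms
Processing delay = 2.0 ms
Total one-way latency = 37.6889 ms


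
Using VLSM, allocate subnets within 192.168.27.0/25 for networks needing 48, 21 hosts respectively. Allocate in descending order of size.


48 hosts -> /26 (62 usable): 192.168.27.0/26
21 hosts -> /27 (30 usable): 192.168.27.64/27
Allocation: 192.168.27.0/26 (48 hosts, 62 usable); 192.168.27.64/27 (21 hosts, 30 usable)


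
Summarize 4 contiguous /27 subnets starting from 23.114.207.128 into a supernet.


Original prefix: /27
Number of subnets: 4 = 2^2
New prefix = 27 - 2 = 25
Supernet: 23.114.207.128/25


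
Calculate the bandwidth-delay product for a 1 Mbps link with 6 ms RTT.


BDP = bandwidth * RTT
= 1 Mbps * 6 ms
= 1 * 1e6 * 6 / 1000 bits
= 6000 bits
= 750 bytes
BDP = 6000 bits (750 bytes)


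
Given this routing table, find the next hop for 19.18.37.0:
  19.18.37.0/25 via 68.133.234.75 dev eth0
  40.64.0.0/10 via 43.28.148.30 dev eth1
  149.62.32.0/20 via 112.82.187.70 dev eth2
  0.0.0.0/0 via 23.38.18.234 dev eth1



Longest prefix match for 19.18.37.0:
  /25 19.18.37.0: MATCH
  /10 40.64.0.0: no
  /20 149.62.32.0: no
  /0 0.0.0.0: MATCH
Selected: next-hop 68.133.234.75 via eth0 (matched /25)


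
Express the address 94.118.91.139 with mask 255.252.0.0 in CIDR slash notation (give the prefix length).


Binary: 11111111.11111100.00000000.00000000
Count leading 1s
Prefix: /14


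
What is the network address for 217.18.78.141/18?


IP:   11011001.00010010.01001110.10001101
Mask: 11111111.11111111.11000000.00000000
AND operation:
Net:  11011001.00010010.01000000.00000000
Network: 217.18.64.0/18


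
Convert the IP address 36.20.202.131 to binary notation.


36 = 00100100
20 = 00010100
202 = 11001010
131 = 10000011
Binary: 00100100.00010100.11001010.10000011


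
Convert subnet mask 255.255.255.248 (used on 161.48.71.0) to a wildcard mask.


Subnet mask: 255.255.255.248
Wildcard = 255.255.255.255 - subnet mask
255 - 255 = 0
255 - 255 = 0
255 - 255 = 0
255 - 248 = 7
Wildcard: 0.0.0.7


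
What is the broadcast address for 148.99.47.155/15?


Network: 148.98.0.0/15
Host bits = 17
Set all host bits to 1:
Broadcast: 148.99.255.255


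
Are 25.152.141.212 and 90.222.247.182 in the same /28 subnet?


Mask: 255.255.255.240
25.152.141.212 AND mask = 25.152.141.208
90.222.247.182 AND mask = 90.222.247.176
No, different subnets (25.152.141.208 vs 90.222.247.176)


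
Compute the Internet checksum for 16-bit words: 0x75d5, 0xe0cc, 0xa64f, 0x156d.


Sum all words (with carry folding):
+ 0x75d5 = 0x75d5
+ 0xe0cc = 0x56a2
+ 0xa64f = 0xfcf1
+ 0x156d = 0x125f
One's complement: ~0x125f
Checksum = 0xeda0
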